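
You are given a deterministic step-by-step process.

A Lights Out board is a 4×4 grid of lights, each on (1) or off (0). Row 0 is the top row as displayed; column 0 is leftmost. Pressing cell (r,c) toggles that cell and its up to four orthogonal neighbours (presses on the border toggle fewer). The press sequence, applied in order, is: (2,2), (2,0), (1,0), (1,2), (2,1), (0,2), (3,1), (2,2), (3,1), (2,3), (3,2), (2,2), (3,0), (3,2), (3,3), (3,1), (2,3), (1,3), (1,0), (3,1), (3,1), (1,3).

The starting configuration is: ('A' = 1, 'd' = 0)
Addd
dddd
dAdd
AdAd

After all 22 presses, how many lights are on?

k=0  Addd
dddd
dAdd
AdAd
k=1  Addd
ddAd
ddAA
Addd
k=2  Addd
AdAd
AAAA
dddd
k=3  dddd
dAAd
dAAA
dddd
k=4  ddAd
dddA
dAdA
dddd
k=5  ddAd
dAdA
AdAA
dAdd
k=6  dAdA
dAAA
AdAA
dAdd
k=7  dAdA
dAAA
AAAA
AdAd
k=8  dAdA
dAdA
Addd
Addd
k=9  dAdA
dAdA
AAdd
dAAd
k=10  dAdA
dAdd
AAAA
dAAA
k=11  dAdA
dAdd
AAdA
dddd
k=12  dAdA
dAAd
AdAd
ddAd
k=13  dAdA
dAAd
ddAd
AAAd
k=14  dAdA
dAAd
dddd
AddA
k=15  dAdA
dAAd
dddA
AdAd
k=16  dAdA
dAAd
dAdA
dAdd
k=17  dAdA
dAAA
dAAd
dAdA
k=18  dAdd
dAdd
dAAA
dAdA
k=19  AAdd
Addd
AAAA
dAdA
k=20  AAdd
Addd
AdAA
AdAA
k=21  AAdd
Addd
AAAA
dAdA
k=22  AAdA
AdAA
AAAd
dAdA

11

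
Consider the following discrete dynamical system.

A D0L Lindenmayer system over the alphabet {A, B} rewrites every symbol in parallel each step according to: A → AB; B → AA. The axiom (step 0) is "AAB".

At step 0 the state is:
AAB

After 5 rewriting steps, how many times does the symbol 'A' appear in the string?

0) AAB
1) ABABAA
2) ABAAABAAABAB
3) ABAAABABABAAABABABAAABAA
4) ABAAABABABAAABAAABAAABABABAAABAAABAAABABABAAABAB
5) ABAAABABABAAABAAABAAABABABAAABABABAAABABABAAABAAABAAABABABAAABABABAAABABABAAABAAABAAABABABAAABAA

64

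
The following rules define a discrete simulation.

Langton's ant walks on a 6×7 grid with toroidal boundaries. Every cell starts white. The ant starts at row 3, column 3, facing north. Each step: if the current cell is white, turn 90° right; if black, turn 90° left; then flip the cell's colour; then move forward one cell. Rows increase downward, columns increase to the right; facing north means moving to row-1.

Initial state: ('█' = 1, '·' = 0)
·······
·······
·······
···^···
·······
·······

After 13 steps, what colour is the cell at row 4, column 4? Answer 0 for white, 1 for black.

t=0: ·······
·······
·······
···^···
·······
·······
t=1: ·······
·······
·······
···█>··
·······
·······
t=2: ·······
·······
·······
···██··
····v··
·······
t=3: ·······
·······
·······
···██··
···<█··
·······
t=4: ·······
·······
·······
···^█··
···██··
·······
t=5: ·······
·······
·······
··<·█··
···██··
·······
t=6: ·······
·······
··^····
··█·█··
···██··
·······
t=7: ·······
·······
··█>···
··█·█··
···██··
·······
t=8: ·······
·······
··██···
··█v█··
···██··
·······
t=9: ·······
·······
··██···
··<██··
···██··
·······
t=10: ·······
·······
··██···
···██··
··v██··
·······
t=11: ·······
·······
··██···
···██··
·<███··
·······
t=12: ·······
·······
··██···
·^·██··
·████··
·······
t=13: ·······
·······
··██···
·█>██··
·████··
·······

1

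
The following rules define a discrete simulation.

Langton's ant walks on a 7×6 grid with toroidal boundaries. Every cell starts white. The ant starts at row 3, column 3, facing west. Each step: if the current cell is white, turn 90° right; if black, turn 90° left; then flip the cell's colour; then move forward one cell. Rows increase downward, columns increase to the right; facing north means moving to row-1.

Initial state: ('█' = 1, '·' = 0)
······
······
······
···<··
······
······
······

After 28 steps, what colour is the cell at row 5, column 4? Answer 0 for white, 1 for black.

0) ······
······
······
···<··
······
······
······
1) ······
······
···^··
···█··
······
······
······
2) ······
······
···█>·
···█··
······
······
······
3) ······
······
···██·
···█v·
······
······
······
4) ······
······
···██·
···<█·
······
······
······
5) ······
······
···██·
····█·
···v··
······
······
6) ······
······
···██·
····█·
··<█··
······
······
7) ······
······
···██·
··^·█·
··██··
······
······
8) ······
······
···██·
··█>█·
··██··
······
······
9) ······
······
···██·
··███·
··█v··
······
······
10) ······
······
···██·
··███·
··█·>·
······
······
11) ······
······
···██·
··███·
··█·█·
····v·
······
12) ······
······
···██·
··███·
··█·█·
···<█·
······
13) ······
······
···██·
··███·
··█^█·
···██·
······
14) ······
······
···██·
··███·
··██>·
···██·
······
15) ······
······
···██·
··██^·
··██··
···██·
······
16) ······
······
···██·
··█<··
··██··
···██·
······
17) ······
······
···██·
··█···
··█v··
···██·
······
18) ······
······
···██·
··█···
··█·>·
···██·
······
19) ······
······
···██·
··█···
··█·█·
···█v·
······
20) ······
······
···██·
··█···
··█·█·
···█·>
······
21) ······
······
···██·
··█···
··█·█·
···█·█
·····v
22) ······
······
···██·
··█···
··█·█·
···█·█
····<█
23) ······
······
···██·
··█···
··█·█·
···█^█
····██
24) ······
······
···██·
··█···
··█·█·
···██>
····██
25) ······
······
···██·
··█···
··█·█^
···██·
····██
26) ······
······
···██·
··█···
>·█·██
···██·
····██
27) ······
······
···██·
··█···
█·█·██
v··██·
····██
28) ······
······
···██·
··█···
█·█·██
█··██<
····██

1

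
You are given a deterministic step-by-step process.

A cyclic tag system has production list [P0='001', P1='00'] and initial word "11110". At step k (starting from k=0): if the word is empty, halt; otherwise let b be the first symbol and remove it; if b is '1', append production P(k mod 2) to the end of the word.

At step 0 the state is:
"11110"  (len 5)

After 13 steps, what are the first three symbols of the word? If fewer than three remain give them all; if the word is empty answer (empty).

t=0: "11110"  (len 5)
t=1: "1110001"  (len 7)
t=2: "11000100"  (len 8)
t=3: "1000100001"  (len 10)
t=4: "00010000100"  (len 11)
t=5: "0010000100"  (len 10)
t=6: "010000100"  (len 9)
t=7: "10000100"  (len 8)
t=8: "000010000"  (len 9)
t=9: "00010000"  (len 8)
t=10: "0010000"  (len 7)
t=11: "010000"  (len 6)
t=12: "10000"  (len 5)
t=13: "0000001"  (len 7)

000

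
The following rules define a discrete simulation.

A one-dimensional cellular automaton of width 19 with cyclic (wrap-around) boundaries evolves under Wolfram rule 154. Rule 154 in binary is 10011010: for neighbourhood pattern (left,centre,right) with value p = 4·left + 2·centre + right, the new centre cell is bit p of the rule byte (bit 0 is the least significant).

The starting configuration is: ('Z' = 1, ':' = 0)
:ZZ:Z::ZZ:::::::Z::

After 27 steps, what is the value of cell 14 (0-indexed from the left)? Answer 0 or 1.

0

[0] :ZZ:Z::ZZ:::::::Z::
[1] ZZ:::ZZZ:Z:::::Z:Z:
[2] Z:Z:ZZZ:::Z:::Z::::
[3] ::::ZZ:Z:Z:Z:Z:Z::Z
[4] Z::ZZ:::::::::::ZZ:
[5] :ZZZ:Z:::::::::ZZ::
[6] ZZZ:::Z:::::::ZZ:Z:
[7] ZZ:Z:Z:Z:::::ZZ::::
[8] Z:::::::Z:::ZZ:Z::Z
[9] :Z:::::Z:Z:ZZ:::ZZZ
[10] ::Z:::Z::::Z:Z:ZZZ:
[11] :Z:Z:Z:Z::Z::::ZZ:Z
[12] ::::::::ZZ:Z::ZZ:::
[13] :::::::ZZ:::ZZZ:Z::
[14] ::::::ZZ:Z:ZZZ:::Z:
[15] :::::ZZ::::ZZ:Z:Z:Z
[16] Z:::ZZ:Z::ZZ:::::::
[17] :Z:ZZ:::ZZZ:Z:::::Z
[18] :::Z:Z:ZZZ:::Z:::Z:
[19] ::Z::::ZZ:Z:Z:Z:Z:Z
[20] ZZ:Z::ZZ:::::::::::
[21] Z:::ZZZ:Z:::::::::Z
[22] :Z:ZZZ:::Z:::::::ZZ
[23] :::ZZ:Z:Z:Z:::::ZZ:
[24] ::ZZ:::::::Z:::ZZ:Z
[25] ZZZ:Z:::::Z:Z:ZZ:::
[26] ZZ:::Z:::Z::::Z:Z:Z
[27] Z:Z:Z:Z:Z:Z::Z::::Z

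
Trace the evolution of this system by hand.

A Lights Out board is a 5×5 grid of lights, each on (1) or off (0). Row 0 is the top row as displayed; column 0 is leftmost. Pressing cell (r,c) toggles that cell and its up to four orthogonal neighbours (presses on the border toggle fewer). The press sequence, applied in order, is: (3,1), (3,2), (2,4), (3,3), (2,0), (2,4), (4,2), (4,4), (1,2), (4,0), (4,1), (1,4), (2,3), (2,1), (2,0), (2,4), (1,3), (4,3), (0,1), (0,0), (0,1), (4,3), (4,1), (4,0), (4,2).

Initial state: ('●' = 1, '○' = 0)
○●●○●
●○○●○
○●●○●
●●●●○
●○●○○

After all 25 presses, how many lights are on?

t=0: ○●●○●
●○○●○
○●●○●
●●●●○
●○●○○
t=1: ○●●○●
●○○●○
○○●○●
○○○●○
●●●○○
t=2: ○●●○●
●○○●○
○○○○●
○●●○○
●●○○○
t=3: ○●●○●
●○○●●
○○○●○
○●●○●
●●○○○
t=4: ○●●○●
●○○●●
○○○○○
○●○●○
●●○●○
t=5: ○●●○●
○○○●●
●●○○○
●●○●○
●●○●○
t=6: ○●●○●
○○○●○
●●○●●
●●○●●
●●○●○
t=7: ○●●○●
○○○●○
●●○●●
●●●●●
●○●○○
t=8: ○●●○●
○○○●○
●●○●●
●●●●○
●○●●●
t=9: ○●○○●
○●●○○
●●●●●
●●●●○
●○●●●
t=10: ○●○○●
○●●○○
●●●●●
○●●●○
○●●●●
t=11: ○●○○●
○●●○○
●●●●●
○○●●○
●○○●●
t=12: ○●○○○
○●●●●
●●●●○
○○●●○
●○○●●
t=13: ○●○○○
○●●○●
●●○○●
○○●○○
●○○●●
t=14: ○●○○○
○○●○●
○○●○●
○●●○○
●○○●●
t=15: ○●○○○
●○●○●
●●●○●
●●●○○
●○○●●
t=16: ○●○○○
●○●○○
●●●●○
●●●○●
●○○●●
t=17: ○●○●○
●○○●●
●●●○○
●●●○●
●○○●●
t=18: ○●○●○
●○○●●
●●●○○
●●●●●
●○●○○
t=19: ●○●●○
●●○●●
●●●○○
●●●●●
●○●○○
t=20: ○●●●○
○●○●●
●●●○○
●●●●●
●○●○○
t=21: ●○○●○
○○○●●
●●●○○
●●●●●
●○●○○
t=22: ●○○●○
○○○●●
●●●○○
●●●○●
●○○●●
t=23: ●○○●○
○○○●●
●●●○○
●○●○●
○●●●●
t=24: ●○○●○
○○○●●
●●●○○
○○●○●
●○●●●
t=25: ●○○●○
○○○●●
●●●○○
○○○○●
●●○○●

11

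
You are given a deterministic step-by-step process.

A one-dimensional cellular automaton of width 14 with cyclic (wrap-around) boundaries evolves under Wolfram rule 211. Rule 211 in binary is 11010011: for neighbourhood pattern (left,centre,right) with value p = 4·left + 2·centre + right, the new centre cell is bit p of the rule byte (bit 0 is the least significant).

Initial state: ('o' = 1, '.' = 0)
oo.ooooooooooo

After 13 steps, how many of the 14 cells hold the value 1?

0) oo.ooooooooooo
1) oo..oooooooooo
2) oooo.ooooooooo
3) oooo..oooooooo
4) oooooo.ooooooo
5) oooooo..oooooo
6) oooooooo.ooooo
7) oooooooo..oooo
8) oooooooooo.ooo
9) oooooooooo..oo
10) oooooooooooo.o
11) oooooooooooo..
12) .ooooooooooooo
13) ..oooooooooooo

12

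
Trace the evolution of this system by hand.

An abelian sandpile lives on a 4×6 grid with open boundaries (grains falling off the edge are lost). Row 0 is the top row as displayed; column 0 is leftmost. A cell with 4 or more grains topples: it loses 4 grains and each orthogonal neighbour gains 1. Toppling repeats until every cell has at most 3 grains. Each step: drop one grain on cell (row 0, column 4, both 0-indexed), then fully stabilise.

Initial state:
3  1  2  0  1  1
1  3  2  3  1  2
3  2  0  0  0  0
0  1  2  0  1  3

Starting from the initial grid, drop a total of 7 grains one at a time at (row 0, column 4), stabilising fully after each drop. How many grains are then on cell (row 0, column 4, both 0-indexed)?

0

t=0: 3  1  2  0  1  1
1  3  2  3  1  2
3  2  0  0  0  0
0  1  2  0  1  3
t=1: 3  1  2  0  2  1
1  3  2  3  1  2
3  2  0  0  0  0
0  1  2  0  1  3
t=2: 3  1  2  0  3  1
1  3  2  3  1  2
3  2  0  0  0  0
0  1  2  0  1  3
t=3: 3  1  2  1  0  2
1  3  2  3  2  2
3  2  0  0  0  0
0  1  2  0  1  3
t=4: 3  1  2  1  1  2
1  3  2  3  2  2
3  2  0  0  0  0
0  1  2  0  1  3
t=5: 3  1  2  1  2  2
1  3  2  3  2  2
3  2  0  0  0  0
0  1  2  0  1  3
t=6: 3  1  2  1  3  2
1  3  2  3  2  2
3  2  0  0  0  0
0  1  2  0  1  3
t=7: 3  1  2  2  0  3
1  3  2  3  3  2
3  2  0  0  0  0
0  1  2  0  1  3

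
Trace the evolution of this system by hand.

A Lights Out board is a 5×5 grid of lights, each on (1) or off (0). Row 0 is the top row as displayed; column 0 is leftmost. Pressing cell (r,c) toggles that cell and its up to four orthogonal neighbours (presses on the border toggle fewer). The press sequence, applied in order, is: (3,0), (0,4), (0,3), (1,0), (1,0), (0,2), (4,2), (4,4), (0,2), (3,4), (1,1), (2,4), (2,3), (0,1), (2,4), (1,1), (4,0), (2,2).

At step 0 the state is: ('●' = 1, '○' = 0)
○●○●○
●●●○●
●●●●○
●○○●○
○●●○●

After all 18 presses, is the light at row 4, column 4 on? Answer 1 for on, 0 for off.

k=0  ○●○●○
●●●○●
●●●●○
●○○●○
○●●○●
k=1  ○●○●○
●●●○●
○●●●○
○●○●○
●●●○●
k=2  ○●○○●
●●●○○
○●●●○
○●○●○
●●●○●
k=3  ○●●●○
●●●●○
○●●●○
○●○●○
●●●○●
k=4  ●●●●○
○○●●○
●●●●○
○●○●○
●●●○●
k=5  ○●●●○
●●●●○
○●●●○
○●○●○
●●●○●
k=6  ○○○○○
●●○●○
○●●●○
○●○●○
●●●○●
k=7  ○○○○○
●●○●○
○●●●○
○●●●○
●○○●●
k=8  ○○○○○
●●○●○
○●●●○
○●●●●
●○○○○
k=9  ○●●●○
●●●●○
○●●●○
○●●●●
●○○○○
k=10  ○●●●○
●●●●○
○●●●●
○●●○○
●○○○●
k=11  ○○●●○
○○○●○
○○●●●
○●●○○
●○○○●
k=12  ○○●●○
○○○●●
○○●○○
○●●○●
●○○○●
k=13  ○○●●○
○○○○●
○○○●●
○●●●●
●○○○●
k=14  ●●○●○
○●○○●
○○○●●
○●●●●
●○○○●
k=15  ●●○●○
○●○○○
○○○○○
○●●●○
●○○○●
k=16  ●○○●○
●○●○○
○●○○○
○●●●○
●○○○●
k=17  ●○○●○
●○●○○
○●○○○
●●●●○
○●○○●
k=18  ●○○●○
●○○○○
○○●●○
●●○●○
○●○○●

1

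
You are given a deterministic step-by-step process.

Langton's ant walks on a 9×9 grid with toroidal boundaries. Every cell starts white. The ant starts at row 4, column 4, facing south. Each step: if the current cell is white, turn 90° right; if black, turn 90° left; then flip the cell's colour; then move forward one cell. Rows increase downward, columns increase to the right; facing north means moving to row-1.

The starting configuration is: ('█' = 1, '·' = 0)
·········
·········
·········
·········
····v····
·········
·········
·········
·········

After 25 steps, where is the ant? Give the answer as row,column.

gen 0: ·········
·········
·········
·········
····v····
·········
·········
·········
·········
gen 1: ·········
·········
·········
·········
···<█····
·········
·········
·········
·········
gen 2: ·········
·········
·········
···^·····
···██····
·········
·········
·········
·········
gen 3: ·········
·········
·········
···█>····
···██····
·········
·········
·········
·········
gen 4: ·········
·········
·········
···██····
···█v····
·········
·········
·········
·········
gen 5: ·········
·········
·········
···██····
···█·>···
·········
·········
·········
·········
gen 6: ·········
·········
·········
···██····
···█·█···
·····v···
·········
·········
·········
gen 7: ·········
·········
·········
···██····
···█·█···
····<█···
·········
·········
·········
gen 8: ·········
·········
·········
···██····
···█^█···
····██···
·········
·········
·········
gen 9: ·········
·········
·········
···██····
···██>···
····██···
·········
·········
·········
gen 10: ·········
·········
·········
···██^···
···██····
····██···
·········
·········
·········
gen 11: ·········
·········
·········
···███>··
···██····
····██···
·········
·········
·········
gen 12: ·········
·········
·········
···████··
···██·v··
····██···
·········
·········
·········
gen 13: ·········
·········
·········
···████··
···██<█··
····██···
·········
·········
·········
gen 14: ·········
·········
·········
···██^█··
···████··
····██···
·········
·········
·········
gen 15: ·········
·········
·········
···█<·█··
···████··
····██···
·········
·········
·········
gen 16: ·········
·········
·········
···█··█··
···█v██··
····██···
·········
·········
·········
gen 17: ·········
·········
·········
···█··█··
···█·>█··
····██···
·········
·········
·········
gen 18: ·········
·········
·········
···█·^█··
···█··█··
····██···
·········
·········
·········
gen 19: ·········
·········
·········
···█·█>··
···█··█··
····██···
·········
·········
·········
gen 20: ·········
·········
······^··
···█·█···
···█··█··
····██···
·········
·········
·········
gen 21: ·········
·········
······█>·
···█·█···
···█··█··
····██···
·········
·········
·········
gen 22: ·········
·········
······██·
···█·█·v·
···█··█··
····██···
·········
·········
·········
gen 23: ·········
·········
······██·
···█·█<█·
···█··█··
····██···
·········
·········
·········
gen 24: ·········
·········
······^█·
···█·███·
···█··█··
····██···
·········
·········
·········
gen 25: ·········
·········
·····<·█·
···█·███·
···█··█··
····██···
·········
·········
·········

2,5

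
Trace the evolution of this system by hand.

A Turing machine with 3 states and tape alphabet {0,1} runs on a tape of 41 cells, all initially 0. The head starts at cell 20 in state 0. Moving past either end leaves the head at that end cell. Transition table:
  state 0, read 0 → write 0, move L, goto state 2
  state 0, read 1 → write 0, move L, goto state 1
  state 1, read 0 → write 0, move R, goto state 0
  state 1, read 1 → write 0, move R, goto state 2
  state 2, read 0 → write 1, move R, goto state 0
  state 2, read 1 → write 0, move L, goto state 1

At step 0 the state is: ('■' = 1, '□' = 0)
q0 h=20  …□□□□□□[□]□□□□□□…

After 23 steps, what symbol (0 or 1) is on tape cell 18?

0

0) q0 h=20  …□□□□□□[□]□□□□□□…
1) q2 h=19  …□□□□□□[□]□□□□□□…
2) q0 h=20  …□□□□□■[□]□□□□□□…
3) q2 h=19  …□□□□□□[■]□□□□□□…
4) q1 h=18  …□□□□□□[□]□□□□□□…
5) q0 h=19  …□□□□□□[□]□□□□□□…
6) q2 h=18  …□□□□□□[□]□□□□□□…
7) q0 h=19  …□□□□□■[□]□□□□□□…
8) q2 h=18  …□□□□□□[■]□□□□□□…
9) q1 h=17  …□□□□□□[□]□□□□□□…
10) q0 h=18  …□□□□□□[□]□□□□□□…
11) q2 h=17  …□□□□□□[□]□□□□□□…
12) q0 h=18  …□□□□□■[□]□□□□□□…
13) q2 h=17  …□□□□□□[■]□□□□□□…
14) q1 h=16  …□□□□□□[□]□□□□□□…
15) q0 h=17  …□□□□□□[□]□□□□□□…
16) q2 h=16  …□□□□□□[□]□□□□□□…
17) q0 h=17  …□□□□□■[□]□□□□□□…
18) q2 h=16  …□□□□□□[■]□□□□□□…
19) q1 h=15  …□□□□□□[□]□□□□□□…
20) q0 h=16  …□□□□□□[□]□□□□□□…
21) q2 h=15  …□□□□□□[□]□□□□□□…
22) q0 h=16  …□□□□□■[□]□□□□□□…
23) q2 h=15  …□□□□□□[■]□□□□□□…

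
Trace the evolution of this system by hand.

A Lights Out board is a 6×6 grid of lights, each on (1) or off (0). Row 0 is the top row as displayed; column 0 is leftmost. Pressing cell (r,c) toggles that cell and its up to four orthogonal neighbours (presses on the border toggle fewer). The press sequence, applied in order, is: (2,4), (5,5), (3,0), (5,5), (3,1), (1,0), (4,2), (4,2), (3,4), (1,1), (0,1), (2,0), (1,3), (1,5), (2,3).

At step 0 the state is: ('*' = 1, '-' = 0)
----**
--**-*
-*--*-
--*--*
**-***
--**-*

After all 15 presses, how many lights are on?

17

0) ----**
--**-*
-*--*-
--*--*
**-***
--**-*
1) ----**
--****
-*-*-*
--*-**
**-***
--**-*
2) ----**
--****
-*-*-*
--*-**
**-**-
--***-
3) ----**
--****
**-*-*
***-**
-*-**-
--***-
4) ----**
--****
**-*-*
***-**
-*-***
--**-*
5) ----**
--****
*--*-*
----**
---***
--**-*
6) *---**
******
---*-*
----**
---***
--**-*
7) *---**
******
---*-*
--*-**
-**-**
---*-*
8) *---**
******
---*-*
----**
---***
--**-*
9) *---**
******
---***
---*--
---*-*
--**-*
10) **--**
---***
-*-***
---*--
---*-*
--**-*
11) --*-**
-*-***
-*-***
---*--
---*-*
--**-*
12) --*-**
**-***
*--***
*--*--
---*-*
--**-*
13) --****
***--*
*---**
*--*--
---*-*
--**-*
14) --***-
***-*-
*---*-
*--*--
---*-*
--**-*
15) --***-
*****-
*-**--
*-----
---*-*
--**-*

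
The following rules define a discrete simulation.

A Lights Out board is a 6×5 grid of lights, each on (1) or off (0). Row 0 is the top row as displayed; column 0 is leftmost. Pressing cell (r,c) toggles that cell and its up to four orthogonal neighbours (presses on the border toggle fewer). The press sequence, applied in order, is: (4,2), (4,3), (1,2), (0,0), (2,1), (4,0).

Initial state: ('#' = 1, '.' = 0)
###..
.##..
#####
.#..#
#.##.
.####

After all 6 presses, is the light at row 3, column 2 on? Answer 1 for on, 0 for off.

1

t=0: ###..
.##..
#####
.#..#
#.##.
.####
t=1: ###..
.##..
#####
.##.#
##...
.#.##
t=2: ###..
.##..
#####
.####
#####
.#..#
t=3: ##...
...#.
##.##
.####
#####
.#..#
t=4: .....
#..#.
##.##
.####
#####
.#..#
t=5: .....
##.#.
..###
..###
#####
.#..#
t=6: .....
##.#.
..###
#.###
..###
##..#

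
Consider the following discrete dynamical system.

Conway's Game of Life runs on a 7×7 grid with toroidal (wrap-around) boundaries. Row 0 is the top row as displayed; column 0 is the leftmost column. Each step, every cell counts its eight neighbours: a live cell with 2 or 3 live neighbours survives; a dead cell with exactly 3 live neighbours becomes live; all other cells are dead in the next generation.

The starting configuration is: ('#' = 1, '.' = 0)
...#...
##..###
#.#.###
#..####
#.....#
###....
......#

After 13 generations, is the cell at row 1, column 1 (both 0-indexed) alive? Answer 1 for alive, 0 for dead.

t=0: ...#...
##..###
#.#.###
#..####
#.....#
###....
......#
t=1: ....#..
.##....
..#....
...#...
..###..
.#.....
###....
t=2: #..#...
.###...
.###...
....#..
..###..
#......
###....
t=3: #..#...
#...#..
.#..#..
.#..#..
...##..
#......
#.#...#
t=4: #..#...
##.##..
##.###.
..#.##.
...##..
##.#..#
#.....#
t=5: ..###..
.....#.
#......
.##...#
##....#
.######
..#....
t=6: ..###..
...##..
##....#
..#...#
....#..
...####
.......
t=7: ..#.#..
##..##.
####.##
.#...##
....#.#
...###.
..#....
t=8: ..#.##.
.......
...#...
.#.#...
#..#..#
...###.
..#..#.
t=9: ...###.
...##..
..#....
#..##..
#..#.##
..##.#.
..#...#
t=10: ..#..#.
..#..#.
..#....
######.
##...#.
####.#.
..#...#
t=11: .###.##
.###...
.....##
#..###.
.....#.
...###.
#...###
t=12: .......
.#.#...
##...##
.......
.......
...#...
##.....
t=13: ###....
.##...#
###...#
#.....#
.......
.......
.......

1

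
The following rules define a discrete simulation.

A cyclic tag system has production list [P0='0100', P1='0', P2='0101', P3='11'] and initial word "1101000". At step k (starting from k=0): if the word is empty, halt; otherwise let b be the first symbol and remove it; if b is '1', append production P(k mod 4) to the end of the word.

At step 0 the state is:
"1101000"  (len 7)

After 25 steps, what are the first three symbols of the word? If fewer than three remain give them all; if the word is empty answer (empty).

step 0: "1101000"  (len 7)
step 1: "1010000100"  (len 10)
step 2: "0100001000"  (len 10)
step 3: "100001000"  (len 9)
step 4: "0000100011"  (len 10)
step 5: "000100011"  (len 9)
step 6: "00100011"  (len 8)
step 7: "0100011"  (len 7)
step 8: "100011"  (len 6)
step 9: "000110100"  (len 9)
step 10: "00110100"  (len 8)
step 11: "0110100"  (len 7)
step 12: "110100"  (len 6)
step 13: "101000100"  (len 9)
step 14: "010001000"  (len 9)
step 15: "10001000"  (len 8)
step 16: "000100011"  (len 9)
step 17: "00100011"  (len 8)
step 18: "0100011"  (len 7)
step 19: "100011"  (len 6)
step 20: "0001111"  (len 7)
step 21: "001111"  (len 6)
step 22: "01111"  (len 5)
step 23: "1111"  (len 4)
step 24: "11111"  (len 5)
step 25: "11110100"  (len 8)

111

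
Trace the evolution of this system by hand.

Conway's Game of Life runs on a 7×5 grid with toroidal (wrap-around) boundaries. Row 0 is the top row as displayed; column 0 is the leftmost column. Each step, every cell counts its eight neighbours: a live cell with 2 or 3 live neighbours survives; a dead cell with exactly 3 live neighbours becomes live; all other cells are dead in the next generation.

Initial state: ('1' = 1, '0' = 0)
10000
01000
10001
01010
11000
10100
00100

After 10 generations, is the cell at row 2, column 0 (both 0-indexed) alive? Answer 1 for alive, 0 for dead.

k=0  10000
01000
10001
01010
11000
10100
00100
k=1  01000
01001
11101
01100
10001
10100
00000
k=2  10000
00011
00001
00100
10111
11001
01000
k=3  10001
10011
00001
11100
00100
00000
01001
k=4  01000
00010
00100
11110
00100
00000
00001
k=5  00000
00100
00001
00010
00110
00000
00000
k=6  00000
00000
00010
00111
00110
00000
00000
k=7  00000
00000
00111
00001
00101
00000
00000
k=8  00000
00010
00011
10101
00010
00000
00000
k=9  00000
00011
10100
10100
00011
00000
00000
k=10  00000
00011
10100
10100
00011
00000
00000

1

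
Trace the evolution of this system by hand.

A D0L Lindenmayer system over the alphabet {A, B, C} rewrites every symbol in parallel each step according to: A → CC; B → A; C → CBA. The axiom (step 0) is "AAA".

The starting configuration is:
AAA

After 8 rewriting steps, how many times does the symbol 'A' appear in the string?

k=0  AAA
k=1  CCCCCC
k=2  CBACBACBACBACBACBA
k=3  CBAACCCBAACCCBAACCCBAACCCBAACCCBAACC
k=4  CBAACCCCCBACBACBAACCCCCBACBACBAACCCCCBACBACBAACCCCCBACBACBAACCCCCBACBACBAACCCCCBACBA
k=5  CBAACCCCCBACBACBACBACBAACCCBAACCCBAACCCCCBACBACBACBACBAACC…CCCBACBACBACBACBAACCCBAACCCBAACCCCCBACBACBACBACBAACCCBAACC  (len 192)
k=6  CBAACCCCCBACBACBACBACBAACCCBAACCCBAACCCBAACCCBAACCCCCBACBA…CBACBACBAACCCBAACCCBAACCCBAACCCBAACCCCCBACBACBAACCCCCBACBA  (len 432)
k=7  CBAACCCCCBACBACBACBACBAACCCBAACCCBAACCCBAACCCBAACCCCCBACBA…CCCBACBACBACBACBAACCCBAACCCBAACCCCCBACBACBACBACBAACCCBAACC  (len 984)
k=8  CBAACCCCCBACBACBACBACBAACCCBAACCCBAACCCBAACCCBAACCCCCBACBA…CBACBACBAACCCBAACCCBAACCCBAACCCBAACCCCCBACBACBAACCCCCBACBA  (len 2232)

684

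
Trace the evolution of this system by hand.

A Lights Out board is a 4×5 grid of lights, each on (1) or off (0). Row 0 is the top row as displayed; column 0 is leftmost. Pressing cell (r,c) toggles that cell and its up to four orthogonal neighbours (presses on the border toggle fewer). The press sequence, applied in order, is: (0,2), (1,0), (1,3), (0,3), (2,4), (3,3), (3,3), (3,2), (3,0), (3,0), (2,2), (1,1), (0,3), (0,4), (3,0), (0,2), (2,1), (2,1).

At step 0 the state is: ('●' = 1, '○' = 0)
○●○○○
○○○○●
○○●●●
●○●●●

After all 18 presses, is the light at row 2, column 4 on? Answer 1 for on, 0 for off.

0

k=0  ○●○○○
○○○○●
○○●●●
●○●●●
k=1  ○○●●○
○○●○●
○○●●●
●○●●●
k=2  ●○●●○
●●●○●
●○●●●
●○●●●
k=3  ●○●○○
●●○●○
●○●○●
●○●●●
k=4  ●○○●●
●●○○○
●○●○●
●○●●●
k=5  ●○○●●
●●○○●
●○●●○
●○●●○
k=6  ●○○●●
●●○○●
●○●○○
●○○○●
k=7  ●○○●●
●●○○●
●○●●○
●○●●○
k=8  ●○○●●
●●○○●
●○○●○
●●○○○
k=9  ●○○●●
●●○○●
○○○●○
○○○○○
k=10  ●○○●●
●●○○●
●○○●○
●●○○○
k=11  ●○○●●
●●●○●
●●●○○
●●●○○
k=12  ●●○●●
○○○○●
●○●○○
●●●○○
k=13  ●●●○○
○○○●●
●○●○○
●●●○○
k=14  ●●●●●
○○○●○
●○●○○
●●●○○
k=15  ●●●●●
○○○●○
○○●○○
○○●○○
k=16  ●○○○●
○○●●○
○○●○○
○○●○○
k=17  ●○○○●
○●●●○
●●○○○
○●●○○
k=18  ●○○○●
○○●●○
○○●○○
○○●○○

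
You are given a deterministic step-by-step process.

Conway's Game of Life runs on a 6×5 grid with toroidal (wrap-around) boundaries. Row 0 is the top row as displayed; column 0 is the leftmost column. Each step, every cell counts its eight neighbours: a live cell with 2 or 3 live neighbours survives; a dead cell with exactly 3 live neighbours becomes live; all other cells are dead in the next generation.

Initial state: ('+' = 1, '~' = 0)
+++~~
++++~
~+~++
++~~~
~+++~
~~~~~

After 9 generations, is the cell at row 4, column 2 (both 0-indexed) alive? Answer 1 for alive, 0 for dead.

0

k=0  +++~~
++++~
~+~++
++~~~
~+++~
~~~~~
k=1  +~~++
~~~~~
~~~+~
~~~~~
+++~~
+~~+~
k=2  +~~+~
~~~+~
~~~~~
~++~~
+++~+
~~~+~
k=3  ~~++~
~~~~+
~~+~~
~~++~
+~~~+
~~~+~
k=4  ~~+++
~~+~~
~~+~~
~++++
~~+~+
~~++~
k=5  ~+~~+
~++~~
~~~~~
++~~+
+~~~+
~+~~~
k=6  ~+~~~
+++~~
~~+~~
~+~~+
~~~~+
~+~~+
k=7  ~~~~~
+~+~~
~~++~
+~~+~
~~~++
~~~~~
k=8  ~~~~~
~+++~
~~++~
~~~~~
~~~++
~~~~~
k=9  ~~+~~
~+~+~
~+~+~
~~+~+
~~~~~
~~~~~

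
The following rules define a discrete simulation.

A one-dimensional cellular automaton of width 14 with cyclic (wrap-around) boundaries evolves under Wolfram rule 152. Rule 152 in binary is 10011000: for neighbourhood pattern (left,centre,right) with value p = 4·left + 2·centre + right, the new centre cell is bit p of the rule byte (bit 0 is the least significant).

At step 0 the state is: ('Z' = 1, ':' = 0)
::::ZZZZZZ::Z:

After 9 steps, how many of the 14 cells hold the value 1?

3

k=0  ::::ZZZZZZ::Z:
k=1  ::::ZZZZZ:Z::Z
k=2  Z:::ZZZZ:::Z::
k=3  :Z::ZZZ:Z:::Z:
k=4  ::Z:ZZ:::Z:::Z
k=5  Z:::Z:Z:::Z:::
k=6  :Z:::::Z:::Z::
k=7  ::Z:::::Z:::Z:
k=8  :::Z:::::Z:::Z
k=9  Z:::Z:::::Z:::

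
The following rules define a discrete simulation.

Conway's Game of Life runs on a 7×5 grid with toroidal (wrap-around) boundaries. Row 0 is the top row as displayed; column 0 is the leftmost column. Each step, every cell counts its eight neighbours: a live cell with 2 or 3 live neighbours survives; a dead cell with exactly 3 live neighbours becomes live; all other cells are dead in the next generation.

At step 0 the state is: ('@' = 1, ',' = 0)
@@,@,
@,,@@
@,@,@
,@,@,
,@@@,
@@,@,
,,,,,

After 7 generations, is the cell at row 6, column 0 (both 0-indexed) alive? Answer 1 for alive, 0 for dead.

1

t=0: @@,@,
@,,@@
@,@,@
,@,@,
,@@@,
@@,@,
,,,,,
t=1: @@@@,
,,,,,
,,@,,
,,,,,
,,,@,
@@,@@
,,,,,
t=2: ,@@,,
,,,@,
,,,,,
,,,,,
@,@@,
@,@@@
,,,,,
t=3: ,,@,,
,,@,,
,,,,,
,,,,,
@,@,,
@,@,,
@,,,@
t=4: ,@,@,
,,,,,
,,,,,
,,,,,
,,,,,
@,,@,
@,,@@
t=5: @,@@,
,,,,,
,,,,,
,,,,,
,,,,,
@,,@,
@@,@,
t=6: @,@@,
,,,,,
,,,,,
,,,,,
,,,,,
@@@,,
@,,@,
t=7: ,@@@,
,,,,,
,,,,,
,,,,,
,@,,,
@@@,@
@,,@,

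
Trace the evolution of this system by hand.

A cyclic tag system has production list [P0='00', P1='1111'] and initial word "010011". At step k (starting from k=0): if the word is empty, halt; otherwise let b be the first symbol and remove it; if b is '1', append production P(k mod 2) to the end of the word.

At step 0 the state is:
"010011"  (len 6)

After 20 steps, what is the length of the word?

26

t=0: "010011"  (len 6)
t=1: "10011"  (len 5)
t=2: "00111111"  (len 8)
t=3: "0111111"  (len 7)
t=4: "111111"  (len 6)
t=5: "1111100"  (len 7)
t=6: "1111001111"  (len 10)
t=7: "11100111100"  (len 11)
t=8: "11001111001111"  (len 14)
t=9: "100111100111100"  (len 15)
t=10: "001111001111001111"  (len 18)
t=11: "01111001111001111"  (len 17)
t=12: "1111001111001111"  (len 16)
t=13: "11100111100111100"  (len 17)
t=14: "11001111001111001111"  (len 20)
t=15: "100111100111100111100"  (len 21)
t=16: "001111001111001111001111"  (len 24)
t=17: "01111001111001111001111"  (len 23)
t=18: "1111001111001111001111"  (len 22)
t=19: "11100111100111100111100"  (len 23)
t=20: "11001111001111001111001111"  (len 26)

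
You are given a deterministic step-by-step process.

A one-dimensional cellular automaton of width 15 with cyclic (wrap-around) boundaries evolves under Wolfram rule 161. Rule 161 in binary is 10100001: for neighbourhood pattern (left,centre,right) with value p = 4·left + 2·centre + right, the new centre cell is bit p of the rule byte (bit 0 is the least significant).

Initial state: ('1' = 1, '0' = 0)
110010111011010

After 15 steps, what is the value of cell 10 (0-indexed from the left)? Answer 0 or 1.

0) 110010111011010
1) 000001010100101
2) 011100101000010
3) 001000010011000
4) 100011000000011
5) 001000011111001
6) 000011001110000
7) 111000000100111
8) 110011110000011
9) 100001100111001
10) 001100000010000
11) 100001111000111
12) 001100110010011
13) 000000000000000
14) 111111111111111
15) 111111111111111

1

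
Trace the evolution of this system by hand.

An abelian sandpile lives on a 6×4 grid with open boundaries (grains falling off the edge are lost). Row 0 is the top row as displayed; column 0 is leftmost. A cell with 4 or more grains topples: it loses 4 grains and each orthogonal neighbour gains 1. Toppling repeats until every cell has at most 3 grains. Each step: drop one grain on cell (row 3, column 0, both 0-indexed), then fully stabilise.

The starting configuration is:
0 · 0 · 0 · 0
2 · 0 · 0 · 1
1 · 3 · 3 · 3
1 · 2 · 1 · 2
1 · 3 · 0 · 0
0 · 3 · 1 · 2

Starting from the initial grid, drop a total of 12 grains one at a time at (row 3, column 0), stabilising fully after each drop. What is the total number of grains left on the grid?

32

0) 0 · 0 · 0 · 0
2 · 0 · 0 · 1
1 · 3 · 3 · 3
1 · 2 · 1 · 2
1 · 3 · 0 · 0
0 · 3 · 1 · 2
1) 0 · 0 · 0 · 0
2 · 0 · 0 · 1
1 · 3 · 3 · 3
2 · 2 · 1 · 2
1 · 3 · 0 · 0
0 · 3 · 1 · 2
2) 0 · 0 · 0 · 0
2 · 0 · 0 · 1
1 · 3 · 3 · 3
3 · 2 · 1 · 2
1 · 3 · 0 · 0
0 · 3 · 1 · 2
3) 0 · 0 · 0 · 0
2 · 0 · 0 · 1
2 · 3 · 3 · 3
0 · 3 · 1 · 2
2 · 3 · 0 · 0
0 · 3 · 1 · 2
4) 0 · 0 · 0 · 0
2 · 0 · 0 · 1
2 · 3 · 3 · 3
1 · 3 · 1 · 2
2 · 3 · 0 · 0
0 · 3 · 1 · 2
5) 0 · 0 · 0 · 0
2 · 0 · 0 · 1
2 · 3 · 3 · 3
2 · 3 · 1 · 2
2 · 3 · 0 · 0
0 · 3 · 1 · 2
6) 0 · 0 · 0 · 0
2 · 0 · 0 · 1
2 · 3 · 3 · 3
3 · 3 · 1 · 2
2 · 3 · 0 · 0
0 · 3 · 1 · 2
7) 0 · 0 · 0 · 0
3 · 1 · 1 · 2
0 · 2 · 1 · 0
3 · 2 · 3 · 3
0 · 2 · 1 · 0
2 · 0 · 2 · 2
8) 0 · 0 · 0 · 0
3 · 1 · 1 · 2
1 · 2 · 1 · 0
0 · 3 · 3 · 3
1 · 2 · 1 · 0
2 · 0 · 2 · 2
9) 0 · 0 · 0 · 0
3 · 1 · 1 · 2
1 · 2 · 1 · 0
1 · 3 · 3 · 3
1 · 2 · 1 · 0
2 · 0 · 2 · 2
10) 0 · 0 · 0 · 0
3 · 1 · 1 · 2
1 · 2 · 1 · 0
2 · 3 · 3 · 3
1 · 2 · 1 · 0
2 · 0 · 2 · 2
11) 0 · 0 · 0 · 0
3 · 1 · 1 · 2
1 · 2 · 1 · 0
3 · 3 · 3 · 3
1 · 2 · 1 · 0
2 · 0 · 2 · 2
12) 0 · 0 · 0 · 0
3 · 1 · 1 · 2
2 · 3 · 2 · 1
1 · 1 · 1 · 0
2 · 3 · 2 · 1
2 · 0 · 2 · 2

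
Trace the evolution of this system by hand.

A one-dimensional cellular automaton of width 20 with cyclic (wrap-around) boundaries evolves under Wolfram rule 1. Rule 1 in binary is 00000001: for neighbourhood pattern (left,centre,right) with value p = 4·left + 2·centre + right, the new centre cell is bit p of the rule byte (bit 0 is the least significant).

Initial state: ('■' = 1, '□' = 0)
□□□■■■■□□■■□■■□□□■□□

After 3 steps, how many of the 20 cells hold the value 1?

4

k=0  □□□■■■■□□■■□■■□□□■□□
k=1  ■■□□□□□□□□□□□□□■□□□■
k=2  □□□■■■■■■■■■■■□□□■□□
k=3  ■■□□□□□□□□□□□□□■□□□■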